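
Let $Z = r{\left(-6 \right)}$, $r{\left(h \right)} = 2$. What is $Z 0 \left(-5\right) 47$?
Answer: $0$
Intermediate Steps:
$Z = 2$
$Z 0 \left(-5\right) 47 = 2 \cdot 0 \left(-5\right) 47 = 2 \cdot 0 \cdot 47 = 0 \cdot 47 = 0$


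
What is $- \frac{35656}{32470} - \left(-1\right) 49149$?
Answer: $\frac{797916187}{16235} \approx 49148.0$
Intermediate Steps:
$- \frac{35656}{32470} - \left(-1\right) 49149 = \left(-35656\right) \frac{1}{32470} - -49149 = - \frac{17828}{16235} + 49149 = \frac{797916187}{16235}$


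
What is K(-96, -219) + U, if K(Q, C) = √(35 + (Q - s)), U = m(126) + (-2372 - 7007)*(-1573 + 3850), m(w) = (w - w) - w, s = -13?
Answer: -21356109 + 4*I*√3 ≈ -2.1356e+7 + 6.9282*I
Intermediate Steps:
m(w) = -w (m(w) = 0 - w = -w)
U = -21356109 (U = -1*126 + (-2372 - 7007)*(-1573 + 3850) = -126 - 9379*2277 = -126 - 21355983 = -21356109)
K(Q, C) = √(48 + Q) (K(Q, C) = √(35 + (Q - 1*(-13))) = √(35 + (Q + 13)) = √(35 + (13 + Q)) = √(48 + Q))
K(-96, -219) + U = √(48 - 96) - 21356109 = √(-48) - 21356109 = 4*I*√3 - 21356109 = -21356109 + 4*I*√3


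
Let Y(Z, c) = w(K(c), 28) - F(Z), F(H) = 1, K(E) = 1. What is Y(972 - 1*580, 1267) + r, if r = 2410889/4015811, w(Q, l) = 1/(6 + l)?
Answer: -50551537/136537574 ≈ -0.37024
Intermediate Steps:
r = 2410889/4015811 (r = 2410889*(1/4015811) = 2410889/4015811 ≈ 0.60035)
Y(Z, c) = -33/34 (Y(Z, c) = 1/(6 + 28) - 1*1 = 1/34 - 1 = -33/34)
Y(972 - 1*580, 1267) + r = -33/34 + 2410889/4015811 = -50551537/136537574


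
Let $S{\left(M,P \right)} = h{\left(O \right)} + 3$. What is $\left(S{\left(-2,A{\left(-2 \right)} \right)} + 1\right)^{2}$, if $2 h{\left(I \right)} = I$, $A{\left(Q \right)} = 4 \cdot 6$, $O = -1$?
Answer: $\frac{49}{4} \approx 12.25$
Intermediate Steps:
$A{\left(Q \right)} = 24$
$h{\left(I \right)} = \frac{I}{2}$
$S{\left(M,P \right)} = \frac{5}{2}$ ($S{\left(M,P \right)} = \frac{1}{2} \left(-1\right) + 3 = - \frac{1}{2} + 3 = \frac{5}{2}$)
$\left(S{\left(-2,A{\left(-2 \right)} \right)} + 1\right)^{2} = \left(\frac{5}{2} + 1\right)^{2} = \left(\frac{7}{2}\right)^{2} = \frac{49}{4}$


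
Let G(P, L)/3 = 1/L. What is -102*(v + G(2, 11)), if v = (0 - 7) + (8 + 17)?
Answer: -20502/11 ≈ -1863.8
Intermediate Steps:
G(P, L) = 3/L
v = 18 (v = -7 + 25 = 18)
-102*(v + G(2, 11)) = -102*(18 + 3/11) = -102*201/11 = -20502/11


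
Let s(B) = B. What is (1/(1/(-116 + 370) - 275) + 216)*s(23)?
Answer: 347003990/69849 ≈ 4967.9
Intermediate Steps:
(1/(1/(-116 + 370) - 275) + 216)*s(23) = (1/(1/(-116 + 370) - 275) + 216)*23 = (1/(1/254 - 275) + 216)*23 = (1/(-69849/254) + 216)*23 = (-254/69849 + 216)*23 = (15087130/69849)*23 = 347003990/69849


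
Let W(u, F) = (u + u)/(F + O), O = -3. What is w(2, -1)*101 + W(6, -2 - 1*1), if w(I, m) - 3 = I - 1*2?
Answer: 301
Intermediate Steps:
W(u, F) = 2*u/(-3 + F) (W(u, F) = (u + u)/(F - 3) = (2*u)/(-3 + F) = 2*u/(-3 + F))
w(I, m) = 1 + I (w(I, m) = 3 + (I - 1*2) = 3 + (I - 2) = 3 + (-2 + I) = 1 + I)
w(2, -1)*101 + W(6, -2 - 1*1) = (1 + 2)*101 + 2*6/(-3 + (-2 - 1*1)) = 3*101 + 2*6/(-3 + (-2 - 1)) = 303 + 2*6/(-3 - 3) = 303 + 2*6/(-6) = 303 + 2*6*(-⅙) = 303 - 2 = 301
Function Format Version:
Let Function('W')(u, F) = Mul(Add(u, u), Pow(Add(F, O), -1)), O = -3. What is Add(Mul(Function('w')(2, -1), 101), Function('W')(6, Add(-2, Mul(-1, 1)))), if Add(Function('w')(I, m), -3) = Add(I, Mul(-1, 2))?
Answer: 301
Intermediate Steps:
Function('W')(u, F) = Mul(2, u, Pow(Add(-3, F), -1)) (Function('W')(u, F) = Mul(Add(u, u), Pow(Add(F, -3), -1)) = Mul(Mul(2, u), Pow(Add(-3, F), -1)) = Mul(2, u, Pow(Add(-3, F), -1)))
Function('w')(I, m) = Add(1, I) (Function('w')(I, m) = Add(3, Add(I, Mul(-1, 2))) = Add(3, Add(I, -2)) = Add(3, Add(-2, I)) = Add(1, I))
Add(Mul(Function('w')(2, -1), 101), Function('W')(6, Add(-2, Mul(-1, 1)))) = Add(Mul(Add(1, 2), 101), Mul(2, 6, Pow(Add(-3, Add(-2, Mul(-1, 1))), -1))) = Add(Mul(3, 101), Mul(2, 6, Pow(Add(-3, Add(-2, -1)), -1))) = Add(303, Mul(2, 6, Pow(Add(-3, -3), -1))) = Add(303, Mul(2, 6, Pow(-6, -1))) = Add(303, Mul(2, 6, Rational(-1, 6))) = Add(303, -2) = 301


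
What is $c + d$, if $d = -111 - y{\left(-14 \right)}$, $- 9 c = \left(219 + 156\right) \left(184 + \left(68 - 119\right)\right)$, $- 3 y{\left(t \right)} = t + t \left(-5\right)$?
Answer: $-5634$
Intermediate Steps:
$y{\left(t \right)} = \frac{4 t}{3}$ ($y{\left(t \right)} = - \frac{t + t \left(-5\right)}{3} = - \frac{t - 5 t}{3} = - \frac{\left(-4\right) t}{3} = \frac{4 t}{3}$)
$c = - \frac{16625}{3}$ ($c = - \frac{\left(219 + 156\right) \left(184 + \left(68 - 119\right)\right)}{9} = - \frac{375 \left(184 - 51\right)}{9} = - \frac{375 \cdot 133}{9} = \left(- \frac{1}{9}\right) 49875 = - \frac{16625}{3} \approx -5541.7$)
$d = - \frac{277}{3}$ ($d = -111 - \frac{4}{3} \left(-14\right) = -111 - - \frac{56}{3} = -111 + \frac{56}{3} = - \frac{277}{3} \approx -92.333$)
$c + d = - \frac{16625}{3} - \frac{277}{3} = -5634$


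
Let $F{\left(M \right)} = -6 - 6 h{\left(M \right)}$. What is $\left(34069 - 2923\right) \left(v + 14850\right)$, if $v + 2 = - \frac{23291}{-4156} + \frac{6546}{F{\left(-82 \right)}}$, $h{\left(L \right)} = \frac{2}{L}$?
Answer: $\frac{8889695696013}{20780} \approx 4.278 \cdot 10^{8}$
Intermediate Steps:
$F{\left(M \right)} = -6 - \frac{12}{M}$ ($F{\left(M \right)} = -6 - 6 \frac{2}{M} = -6 - \frac{12}{M}$)
$v = - \frac{46325719}{41560}$ ($v = -2 + \left(- \frac{23291}{-4156} + \frac{6546}{-6 - \frac{12}{-82}}\right) = -2 + \left(\left(-23291\right) \left(- \frac{1}{4156}\right) + \frac{6546}{-6 - - \frac{6}{41}}\right) = -2 + \left(\frac{23291}{4156} + \frac{6546}{-6 + \frac{6}{41}}\right) = -2 + \left(\frac{23291}{4156} + \frac{6546}{- \frac{240}{41}}\right) = -2 + \left(\frac{23291}{4156} + 6546 \left(- \frac{41}{240}\right)\right) = -2 + \left(\frac{23291}{4156} - \frac{44731}{40}\right) = -2 - \frac{46242599}{41560} = - \frac{46325719}{41560} \approx -1114.7$)
$\left(34069 - 2923\right) \left(v + 14850\right) = \left(34069 - 2923\right) \left(- \frac{46325719}{41560} + 14850\right) = 31146 \cdot \frac{570840281}{41560} = \frac{8889695696013}{20780}$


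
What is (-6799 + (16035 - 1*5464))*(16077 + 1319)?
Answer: 65617712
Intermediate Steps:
(-6799 + (16035 - 1*5464))*(16077 + 1319) = (-6799 + (16035 - 5464))*17396 = (-6799 + 10571)*17396 = 3772*17396 = 65617712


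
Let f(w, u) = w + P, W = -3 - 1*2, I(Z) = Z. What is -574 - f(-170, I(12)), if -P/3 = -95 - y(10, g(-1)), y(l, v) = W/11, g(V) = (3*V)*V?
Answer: -7564/11 ≈ -687.64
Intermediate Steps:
W = -5 (W = -3 - 2 = -5)
g(V) = 3*V²
y(l, v) = -5/11
P = 3120/11 (P = -3*(-95 - 1*(-5/11)) = -3*(-95 + 5/11) = -3*(-1040/11) = 3120/11 ≈ 283.64)
f(w, u) = 3120/11 + w (f(w, u) = w + 3120/11 = 3120/11 + w)
-574 - f(-170, I(12)) = -574 - (3120/11 - 170) = -574 - 1*1250/11 = -574 - 1250/11 = -7564/11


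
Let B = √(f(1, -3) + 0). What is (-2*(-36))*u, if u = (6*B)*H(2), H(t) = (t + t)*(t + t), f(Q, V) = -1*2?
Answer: 6912*I*√2 ≈ 9775.0*I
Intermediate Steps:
f(Q, V) = -2
H(t) = 4*t² (H(t) = (2*t)*(2*t) = 4*t²)
B = I*√2 (B = √(-2 + 0) = √(-2) = I*√2 ≈ 1.4142*I)
u = 96*I*√2 (u = (6*(I*√2))*(4*2²) = (6*I*√2)*(4*4) = (6*I*√2)*16 = 96*I*√2 ≈ 135.76*I)
(-2*(-36))*u = (-2*(-36))*(96*I*√2) = 72*(96*I*√2) = 6912*I*√2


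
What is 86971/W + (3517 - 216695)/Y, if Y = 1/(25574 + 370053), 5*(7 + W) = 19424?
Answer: -1635248339422879/19389 ≈ -8.4339e+10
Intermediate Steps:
W = 19389/5 (W = -7 + (⅕)*19424 = -7 + 19424/5 = 19389/5 ≈ 3877.8)
Y = 1/395627 ≈ 2.5276e-6
86971/W + (3517 - 216695)/Y = 86971/(19389/5) + (3517 - 216695)/(1/395627) = 86971*(5/19389) - 213178*395627 = 434855/19389 - 84338972606 = -1635248339422879/19389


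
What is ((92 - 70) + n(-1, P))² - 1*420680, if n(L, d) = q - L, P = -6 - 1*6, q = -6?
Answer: -420391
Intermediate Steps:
P = -12 (P = -6 - 6 = -12)
n(L, d) = -6 - L
((92 - 70) + n(-1, P))² - 1*420680 = ((92 - 70) + (-6 - 1*(-1)))² - 1*420680 = (22 + (-6 + 1))² - 420680 = (22 - 5)² - 420680 = 17² - 420680 = 289 - 420680 = -420391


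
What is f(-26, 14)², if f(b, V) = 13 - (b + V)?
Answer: 625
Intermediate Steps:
f(b, V) = 13 - V - b (f(b, V) = 13 - (V + b) = 13 + (-V - b) = 13 - V - b)
f(-26, 14)² = (13 - 1*14 - 1*(-26))² = (13 - 14 + 26)² = 25² = 625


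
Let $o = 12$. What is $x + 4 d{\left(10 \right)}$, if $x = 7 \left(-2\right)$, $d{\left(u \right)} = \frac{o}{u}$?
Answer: $- \frac{46}{5} \approx -9.2$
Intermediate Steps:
$d{\left(u \right)} = \frac{12}{u}$
$x = -14$
$x + 4 d{\left(10 \right)} = -14 + 4 \cdot \frac{12}{10} = -14 + 4 \cdot 12 \cdot \frac{1}{10} = -14 + 4 \cdot \frac{6}{5} = -14 + \frac{24}{5} = - \frac{46}{5}$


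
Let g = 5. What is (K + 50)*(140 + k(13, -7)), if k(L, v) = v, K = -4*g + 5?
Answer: 4655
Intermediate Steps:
K = -15 (K = -4*5 + 5 = -20 + 5 = -15)
(K + 50)*(140 + k(13, -7)) = (-15 + 50)*(140 - 7) = 35*133 = 4655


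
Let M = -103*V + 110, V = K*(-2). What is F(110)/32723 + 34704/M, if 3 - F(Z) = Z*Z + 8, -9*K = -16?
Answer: 5084344449/70125389 ≈ 72.504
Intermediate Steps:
K = 16/9 (K = -⅑*(-16) = 16/9 ≈ 1.7778)
F(Z) = -5 - Z² (F(Z) = 3 - (Z*Z + 8) = 3 - (Z² + 8) = 3 - (8 + Z²) = 3 + (-8 - Z²) = -5 - Z²)
V = -32/9 (V = (16/9)*(-2) = -32/9 ≈ -3.5556)
M = 4286/9 (M = -103*(-32/9) + 110 = 3296/9 + 110 = 4286/9 ≈ 476.22)
F(110)/32723 + 34704/M = (-5 - 1*110²)/32723 + 34704/(4286/9) = (-5 - 1*12100)*(1/32723) + 34704*(9/4286) = (-5 - 12100)*(1/32723) + 156168/2143 = -12105*1/32723 + 156168/2143 = -12105/32723 + 156168/2143 = 5084344449/70125389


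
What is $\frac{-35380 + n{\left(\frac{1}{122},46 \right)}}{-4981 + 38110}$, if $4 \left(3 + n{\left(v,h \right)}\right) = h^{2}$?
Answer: $- \frac{11618}{11043} \approx -1.0521$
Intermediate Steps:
$n{\left(v,h \right)} = -3 + \frac{h^{2}}{4}$
$\frac{-35380 + n{\left(\frac{1}{122},46 \right)}}{-4981 + 38110} = \frac{-35380 - \left(3 - \frac{46^{2}}{4}\right)}{-4981 + 38110} = \frac{-35380 + \left(-3 + \frac{1}{4} \cdot 2116\right)}{33129} = \left(-35380 + \left(-3 + 529\right)\right) \frac{1}{33129} = \left(-35380 + 526\right) \frac{1}{33129} = \left(-34854\right) \frac{1}{33129} = - \frac{11618}{11043}$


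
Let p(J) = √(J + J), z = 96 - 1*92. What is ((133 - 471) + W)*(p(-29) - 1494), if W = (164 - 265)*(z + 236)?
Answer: 36719532 - 24578*I*√58 ≈ 3.672e+7 - 1.8718e+5*I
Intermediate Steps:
z = 4 (z = 96 - 92 = 4)
p(J) = √2*√J (p(J) = √(2*J) = √2*√J)
W = -24240 (W = (164 - 265)*(4 + 236) = -101*240 = -24240)
((133 - 471) + W)*(p(-29) - 1494) = ((133 - 471) - 24240)*(√2*√(-29) - 1494) = (-338 - 24240)*(√2*(I*√29) - 1494) = -24578*(I*√58 - 1494) = -24578*(-1494 + I*√58) = 36719532 - 24578*I*√58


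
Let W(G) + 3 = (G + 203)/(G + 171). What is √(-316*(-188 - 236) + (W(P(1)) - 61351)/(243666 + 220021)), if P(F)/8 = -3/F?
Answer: √259265577718934313/1391061 ≈ 366.04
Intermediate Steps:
P(F) = -24/F (P(F) = 8*(-3/F) = -24/F)
W(G) = -3 + (203 + G)/(171 + G) (W(G) = -3 + (G + 203)/(G + 171) = -3 + (203 + G)/(171 + G))
√(-316*(-188 - 236) + (W(P(1)) - 61351)/(243666 + 220021)) = √(-316*(-188 - 236) + (2*(-155 - (-24)/1)/(171 - 24/1) - 61351)/(243666 + 220021)) = √(-316*(-424) + (2*(-155 - (-24))/(171 - 24*1) - 61351)/463687) = √(133984 + (2*(-155 - 1*(-24))/(171 - 24) - 61351)*(1/463687)) = √(133984 + (2*(-155 + 24)/147 - 61351)*(1/463687)) = √(133984 + (2*(1/147)*(-131) - 61351)*(1/463687)) = √(133984 + (-262/147 - 61351)*(1/463687)) = √(133984 - 9018859/147*1/463687) = √(133984 - 9018859/68161989) = √(9132606915317/68161989) = √259265577718934313/1391061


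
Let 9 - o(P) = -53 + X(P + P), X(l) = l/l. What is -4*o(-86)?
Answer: -244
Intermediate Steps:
X(l) = 1
o(P) = 61 (o(P) = 9 - (-53 + 1) = 9 - 1*(-52) = 9 + 52 = 61)
-4*o(-86) = -4*61 = -244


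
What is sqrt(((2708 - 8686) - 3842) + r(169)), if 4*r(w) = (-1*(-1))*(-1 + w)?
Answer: I*sqrt(9778) ≈ 98.884*I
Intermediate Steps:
r(w) = -1/4 + w/4 (r(w) = ((-1*(-1))*(-1 + w))/4 = (1*(-1 + w))/4 = (-1 + w)/4 = -1/4 + w/4)
sqrt(((2708 - 8686) - 3842) + r(169)) = sqrt(((2708 - 8686) - 3842) + (-1/4 + (1/4)*169)) = sqrt((-5978 - 3842) + (-1/4 + 169/4)) = sqrt(-9820 + 42) = sqrt(-9778) = I*sqrt(9778)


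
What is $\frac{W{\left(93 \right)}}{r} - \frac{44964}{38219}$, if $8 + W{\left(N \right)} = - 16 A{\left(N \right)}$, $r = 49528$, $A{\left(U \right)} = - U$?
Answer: $- \frac{271301609}{236613829} \approx -1.1466$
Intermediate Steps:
$W{\left(N \right)} = -8 + 16 N$ ($W{\left(N \right)} = -8 - 16 \left(- N\right) = -8 + 16 N$)
$\frac{W{\left(93 \right)}}{r} - \frac{44964}{38219} = \frac{-8 + 16 \cdot 93}{49528} - \frac{44964}{38219} = \left(-8 + 1488\right) \frac{1}{49528} - \frac{44964}{38219} = 1480 \cdot \frac{1}{49528} - \frac{44964}{38219} = \frac{185}{6191} - \frac{44964}{38219} = - \frac{271301609}{236613829}$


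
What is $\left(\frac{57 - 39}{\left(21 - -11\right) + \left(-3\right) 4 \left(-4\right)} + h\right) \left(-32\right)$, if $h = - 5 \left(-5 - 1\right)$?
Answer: $- \frac{4836}{5} \approx -967.2$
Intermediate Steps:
$h = 30$ ($h = \left(-5\right) \left(-6\right) = 30$)
$\left(\frac{57 - 39}{\left(21 - -11\right) + \left(-3\right) 4 \left(-4\right)} + h\right) \left(-32\right) = \left(\frac{57 - 39}{\left(21 - -11\right) + \left(-3\right) 4 \left(-4\right)} + 30\right) \left(-32\right) = \left(\frac{18}{\left(21 + 11\right) - -48} + 30\right) \left(-32\right) = \left(\frac{18}{32 + 48} + 30\right) \left(-32\right) = \left(\frac{18}{80} + 30\right) \left(-32\right) = \left(18 \cdot \frac{1}{80} + 30\right) \left(-32\right) = \left(\frac{9}{40} + 30\right) \left(-32\right) = \frac{1209}{40} \left(-32\right) = - \frac{4836}{5}$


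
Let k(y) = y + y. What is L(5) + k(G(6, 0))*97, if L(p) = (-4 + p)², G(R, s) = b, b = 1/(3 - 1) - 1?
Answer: -96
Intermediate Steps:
b = -½ (b = 1/2 - 1 = ½ - 1 = -½ ≈ -0.50000)
G(R, s) = -½
k(y) = 2*y
L(5) + k(G(6, 0))*97 = (-4 + 5)² + (2*(-½))*97 = 1² - 1*97 = 1 - 97 = -96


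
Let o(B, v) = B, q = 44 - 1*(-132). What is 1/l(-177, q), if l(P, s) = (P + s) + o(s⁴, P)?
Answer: 1/959512575 ≈ 1.0422e-9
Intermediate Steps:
q = 176 (q = 44 + 132 = 176)
l(P, s) = P + s + s⁴ (l(P, s) = (P + s) + s⁴ = P + s + s⁴)
1/l(-177, q) = 1/(-177 + 176 + 176⁴) = 1/(-177 + 176 + 959512576) = 1/959512575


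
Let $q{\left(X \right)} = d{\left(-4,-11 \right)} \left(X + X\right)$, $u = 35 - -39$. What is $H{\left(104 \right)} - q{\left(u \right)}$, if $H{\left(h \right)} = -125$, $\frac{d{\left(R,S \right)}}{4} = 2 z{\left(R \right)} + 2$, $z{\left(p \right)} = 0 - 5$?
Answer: $4611$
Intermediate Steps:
$z{\left(p \right)} = -5$
$d{\left(R,S \right)} = -32$ ($d{\left(R,S \right)} = 4 \left(2 \left(-5\right) + 2\right) = 4 \left(-10 + 2\right) = 4 \left(-8\right) = -32$)
$u = 74$ ($u = 35 + 39 = 74$)
$q{\left(X \right)} = - 64 X$ ($q{\left(X \right)} = - 32 \left(X + X\right) = - 32 \cdot 2 X = - 64 X$)
$H{\left(104 \right)} - q{\left(u \right)} = -125 - \left(-64\right) 74 = -125 - -4736 = -125 + 4736 = 4611$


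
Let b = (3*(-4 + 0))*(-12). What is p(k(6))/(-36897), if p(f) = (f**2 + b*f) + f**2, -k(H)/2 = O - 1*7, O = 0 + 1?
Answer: -96/1757 ≈ -0.054639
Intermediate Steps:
O = 1
b = 144 (b = (3*(-4))*(-12) = -12*(-12) = 144)
k(H) = 12 (k(H) = -2*(1 - 1*7) = -2*(1 - 7) = -2*(-6) = 12)
p(f) = 2*f**2 + 144*f (p(f) = (f**2 + 144*f) + f**2 = 2*f**2 + 144*f)
p(k(6))/(-36897) = (2*12*(72 + 12))/(-36897) = (2*12*84)*(-1/36897) = 2016*(-1/36897) = -96/1757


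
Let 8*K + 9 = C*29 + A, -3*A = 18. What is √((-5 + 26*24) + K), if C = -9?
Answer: √2338/2 ≈ 24.176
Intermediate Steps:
A = -6 (A = -⅓*18 = -6)
K = -69/2 (K = -9/8 + (-9*29 - 6)/8 = -9/8 + (-261 - 6)/8 = -9/8 + (⅛)*(-267) = -9/8 - 267/8 = -69/2 ≈ -34.500)
√((-5 + 26*24) + K) = √((-5 + 26*24) - 69/2) = √((-5 + 624) - 69/2) = √(619 - 69/2) = √(1169/2) = √2338/2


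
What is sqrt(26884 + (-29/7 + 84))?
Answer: sqrt(1321229)/7 ≈ 164.21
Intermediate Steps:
sqrt(26884 + (-29/7 + 84)) = sqrt(26884 + 559/7) = sqrt(188747/7) = sqrt(1321229)/7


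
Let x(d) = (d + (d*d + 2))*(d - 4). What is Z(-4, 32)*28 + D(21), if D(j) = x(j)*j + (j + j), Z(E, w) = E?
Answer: 165578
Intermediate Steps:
x(d) = (-4 + d)*(2 + d + d²) (x(d) = (d + (d² + 2))*(-4 + d) = (d + (2 + d²))*(-4 + d) = (2 + d + d²)*(-4 + d) = (-4 + d)*(2 + d + d²))
D(j) = 2*j + j*(-8 + j³ - 3*j² - 2*j) (D(j) = (-8 + j³ - 3*j² - 2*j)*j + (j + j) = j*(-8 + j³ - 3*j² - 2*j) + 2*j = 2*j + j*(-8 + j³ - 3*j² - 2*j))
Z(-4, 32)*28 + D(21) = -4*28 + 21*(-6 + 21³ - 3*21² - 2*21) = -112 + 21*(-6 + 9261 - 3*441 - 42) = -112 + 21*(-6 + 9261 - 1323 - 42) = -112 + 21*7890 = -112 + 165690 = 165578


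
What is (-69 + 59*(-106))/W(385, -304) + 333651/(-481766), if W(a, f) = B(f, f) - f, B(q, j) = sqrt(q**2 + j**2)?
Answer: 1472388257/73228432 - 6323*sqrt(2)/304 ≈ -9.3079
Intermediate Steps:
B(q, j) = sqrt(j**2 + q**2)
W(a, f) = -f + sqrt(2)*sqrt(f**2) (W(a, f) = sqrt(f**2 + f**2) - f = sqrt(2*f**2) - f = sqrt(2)*sqrt(f**2) - f = -f + sqrt(2)*sqrt(f**2))
(-69 + 59*(-106))/W(385, -304) + 333651/(-481766) = (-69 + 59*(-106))/(-1*(-304) + sqrt(2)*sqrt((-304)**2)) + 333651/(-481766) = (-69 - 6254)/(304 + sqrt(2)*sqrt(92416)) + 333651*(-1/481766) = -6323/(304 + sqrt(2)*304) - 333651/481766 = -6323/(304 + 304*sqrt(2)) - 333651/481766 = -333651/481766 - 6323/(304 + 304*sqrt(2))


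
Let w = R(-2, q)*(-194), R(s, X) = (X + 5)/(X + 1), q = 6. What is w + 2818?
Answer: 17592/7 ≈ 2513.1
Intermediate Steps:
R(s, X) = (5 + X)/(1 + X)
w = -2134/7 (w = ((5 + 6)/(1 + 6))*(-194) = (11/7)*(-194) = -2134/7 ≈ -304.86)
w + 2818 = -2134/7 + 2818 = 17592/7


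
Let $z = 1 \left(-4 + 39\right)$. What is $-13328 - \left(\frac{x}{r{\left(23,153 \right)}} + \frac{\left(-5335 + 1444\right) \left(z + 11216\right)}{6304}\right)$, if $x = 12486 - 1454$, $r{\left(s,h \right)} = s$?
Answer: $- \frac{995113361}{144992} \approx -6863.2$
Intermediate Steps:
$z = 35$ ($z = 1 \cdot 35 = 35$)
$x = 11032$ ($x = 12486 - 1454 = 11032$)
$-13328 - \left(\frac{x}{r{\left(23,153 \right)}} + \frac{\left(-5335 + 1444\right) \left(z + 11216\right)}{6304}\right) = -13328 - \left(\frac{11032}{23} + \frac{\left(-5335 + 1444\right) \left(35 + 11216\right)}{6304}\right) = -13328 - \left(11032 \cdot \frac{1}{23} + \left(-3891\right) 11251 \cdot \frac{1}{6304}\right) = -13328 - \left(\frac{11032}{23} - \frac{43777641}{6304}\right) = -13328 - - \frac{937340015}{144992} = -13328 + \frac{937340015}{144992} = - \frac{995113361}{144992}$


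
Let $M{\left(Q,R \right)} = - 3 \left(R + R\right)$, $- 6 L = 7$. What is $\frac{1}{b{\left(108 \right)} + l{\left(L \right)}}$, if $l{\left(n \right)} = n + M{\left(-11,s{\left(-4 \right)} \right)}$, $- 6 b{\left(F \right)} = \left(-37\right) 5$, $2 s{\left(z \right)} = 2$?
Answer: $\frac{3}{71} \approx 0.042253$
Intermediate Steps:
$L = - \frac{7}{6}$ ($L = \left(- \frac{1}{6}\right) 7 = - \frac{7}{6} \approx -1.1667$)
$s{\left(z \right)} = 1$ ($s{\left(z \right)} = \frac{1}{2} \cdot 2 = 1$)
$b{\left(F \right)} = \frac{185}{6}$ ($b{\left(F \right)} = - \frac{\left(-37\right) 5}{6} = \left(- \frac{1}{6}\right) \left(-185\right) = \frac{185}{6}$)
$M{\left(Q,R \right)} = - 6 R$ ($M{\left(Q,R \right)} = - 3 \cdot 2 R = - 6 R$)
$l{\left(n \right)} = -6 + n$ ($l{\left(n \right)} = n - 6 = -6 + n$)
$\frac{1}{b{\left(108 \right)} + l{\left(L \right)}} = \frac{1}{\frac{185}{6} - \frac{43}{6}} = \frac{1}{\frac{71}{3}} = \frac{3}{71}$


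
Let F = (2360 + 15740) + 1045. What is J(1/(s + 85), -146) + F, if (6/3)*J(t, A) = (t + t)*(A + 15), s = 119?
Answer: 3905449/204 ≈ 19144.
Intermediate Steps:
J(t, A) = t*(15 + A) (J(t, A) = ((t + t)*(A + 15))/2 = ((2*t)*(15 + A))/2 = (2*t*(15 + A))/2 = t*(15 + A))
F = 19145 (F = 18100 + 1045 = 19145)
J(1/(s + 85), -146) + F = (15 - 146)/(119 + 85) + 19145 = -131/204 + 19145 = 3905449/204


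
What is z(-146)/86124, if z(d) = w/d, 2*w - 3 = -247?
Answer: 61/6287052 ≈ 9.7025e-6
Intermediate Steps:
w = -122 (w = 3/2 + (½)*(-247) = 3/2 - 247/2 = -122)
z(d) = -122/d
z(-146)/86124 = -122/(-146)/86124 = -122*(-1/146)*(1/86124) = (61/73)*(1/86124) = 61/6287052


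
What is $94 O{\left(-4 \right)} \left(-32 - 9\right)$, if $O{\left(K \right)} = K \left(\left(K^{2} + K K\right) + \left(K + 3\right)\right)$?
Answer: $477896$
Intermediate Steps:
$O{\left(K \right)} = K \left(3 + K + 2 K^{2}\right)$ ($O{\left(K \right)} = K \left(\left(K^{2} + K^{2}\right) + \left(3 + K\right)\right) = K \left(2 K^{2} + \left(3 + K\right)\right) = K \left(3 + K + 2 K^{2}\right)$)
$94 O{\left(-4 \right)} \left(-32 - 9\right) = 94 \left(- 4 \left(3 - 4 + 2 \left(-4\right)^{2}\right)\right) \left(-32 - 9\right) = 94 \left(- 4 \left(3 - 4 + 2 \cdot 16\right)\right) \left(-41\right) = 94 \left(- 4 \left(3 - 4 + 32\right)\right) \left(-41\right) = 94 \left(\left(-4\right) 31\right) \left(-41\right) = 94 \left(-124\right) \left(-41\right) = \left(-11656\right) \left(-41\right) = 477896$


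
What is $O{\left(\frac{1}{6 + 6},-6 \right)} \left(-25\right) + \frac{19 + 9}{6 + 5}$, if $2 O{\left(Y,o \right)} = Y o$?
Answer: $\frac{387}{44} \approx 8.7955$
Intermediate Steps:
$O{\left(Y,o \right)} = \frac{Y o}{2}$
$O{\left(\frac{1}{6 + 6},-6 \right)} \left(-25\right) + \frac{19 + 9}{6 + 5} = \frac{1}{2} \frac{1}{6 + 6} \left(-6\right) \left(-25\right) + \frac{19 + 9}{6 + 5} = \frac{1}{2} \cdot \frac{1}{12} \left(-6\right) \left(-25\right) + \frac{28}{11} = \frac{1}{2} \cdot \frac{1}{12} \left(-6\right) \left(-25\right) + 28 \cdot \frac{1}{11} = \left(- \frac{1}{4}\right) \left(-25\right) + \frac{28}{11} = \frac{25}{4} + \frac{28}{11} = \frac{387}{44}$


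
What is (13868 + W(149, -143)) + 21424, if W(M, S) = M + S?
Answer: 35298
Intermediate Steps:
(13868 + W(149, -143)) + 21424 = (13868 + (149 - 143)) + 21424 = (13868 + 6) + 21424 = 13874 + 21424 = 35298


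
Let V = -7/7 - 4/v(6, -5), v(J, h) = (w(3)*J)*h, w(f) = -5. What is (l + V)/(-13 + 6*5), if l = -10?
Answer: -827/1275 ≈ -0.64863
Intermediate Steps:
v(J, h) = -5*J*h (v(J, h) = (-5*J)*h = -5*J*h)
V = -77/75 (V = -7/7 - 4/((-5*6*(-5))) = -7*1/7 - 4/150 = -1 - 4*1/150 = -1 - 2/75 = -77/75 ≈ -1.0267)
(l + V)/(-13 + 6*5) = (-10 - 77/75)/(-13 + 6*5) = -827/(75*(-13 + 30)) = -827/75/17 = -827/75*1/17 = -827/1275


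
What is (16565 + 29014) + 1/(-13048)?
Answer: 594714791/13048 ≈ 45579.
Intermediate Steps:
(16565 + 29014) + 1/(-13048) = 45579 - 1/13048 = 594714791/13048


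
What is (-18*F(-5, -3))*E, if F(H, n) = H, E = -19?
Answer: -1710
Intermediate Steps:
(-18*F(-5, -3))*E = -18*(-5)*(-19) = 90*(-19) = -1710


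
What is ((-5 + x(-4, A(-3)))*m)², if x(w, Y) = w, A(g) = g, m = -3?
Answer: 729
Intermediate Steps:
((-5 + x(-4, A(-3)))*m)² = ((-5 - 4)*(-3))² = (-9*(-3))² = 27² = 729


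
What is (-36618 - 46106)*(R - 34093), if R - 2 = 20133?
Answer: 1154661592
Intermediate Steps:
R = 20135 (R = 2 + 20133 = 20135)
(-36618 - 46106)*(R - 34093) = (-36618 - 46106)*(20135 - 34093) = -82724*(-13958) = 1154661592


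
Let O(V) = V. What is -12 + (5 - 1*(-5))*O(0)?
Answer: -12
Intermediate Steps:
-12 + (5 - 1*(-5))*O(0) = -12 + (5 - 1*(-5))*0 = -12 + (5 + 5)*0 = -12 + 10*0 = -12 + 0 = -12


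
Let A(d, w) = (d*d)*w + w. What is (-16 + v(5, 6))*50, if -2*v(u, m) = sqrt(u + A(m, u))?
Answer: -800 - 25*sqrt(190) ≈ -1144.6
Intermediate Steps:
A(d, w) = w + w*d**2 (A(d, w) = d**2*w + w = w*d**2 + w = w + w*d**2)
v(u, m) = -sqrt(u + u*(1 + m**2))/2
(-16 + v(5, 6))*50 = (-16 - sqrt(5)*sqrt(2 + 6**2)/2)*50 = (-16 - sqrt(5)*sqrt(2 + 36)/2)*50 = (-16 - sqrt(190)/2)*50 = -800 - 25*sqrt(190)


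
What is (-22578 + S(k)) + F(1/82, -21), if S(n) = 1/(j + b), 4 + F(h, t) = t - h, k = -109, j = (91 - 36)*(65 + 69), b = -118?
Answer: -6720598781/297332 ≈ -22603.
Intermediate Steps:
j = 7370 (j = 55*134 = 7370)
F(h, t) = -4 + t - h (F(h, t) = -4 + (t - h) = -4 + t - h)
S(n) = 1/7252 (S(n) = 1/(7370 - 118) = 1/7252)
(-22578 + S(k)) + F(1/82, -21) = (-22578 + 1/7252) + (-4 - 21 - 1/82) = -163735655/7252 + (-4 - 21 - 1*1/82) = -163735655/7252 + (-4 - 21 - 1/82) = -163735655/7252 - 2051/82 = -6720598781/297332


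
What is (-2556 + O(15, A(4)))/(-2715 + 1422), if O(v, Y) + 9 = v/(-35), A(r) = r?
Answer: 5986/3017 ≈ 1.9841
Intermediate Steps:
O(v, Y) = -9 - v/35 (O(v, Y) = -9 + v/(-35) = -9 + v*(-1/35) = -9 - v/35)
(-2556 + O(15, A(4)))/(-2715 + 1422) = (-2556 + (-9 - 1/35*15))/(-2715 + 1422) = (-2556 + (-9 - 3/7))/(-1293) = (-2556 - 66/7)*(-1/1293) = -17958/7*(-1/1293) = 5986/3017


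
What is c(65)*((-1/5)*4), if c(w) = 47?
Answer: -188/5 ≈ -37.600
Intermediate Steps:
c(65)*((-1/5)*4) = 47*((-1/5)*4) = 47*(((⅕)*(-1))*4) = 47*(-⅕*4) = 47*(-⅘) = -188/5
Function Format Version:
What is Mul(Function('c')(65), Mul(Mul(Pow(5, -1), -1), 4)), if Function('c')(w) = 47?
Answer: Rational(-188, 5) ≈ -37.600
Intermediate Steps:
Mul(Function('c')(65), Mul(Mul(Pow(5, -1), -1), 4)) = Mul(47, Mul(Mul(Pow(5, -1), -1), 4)) = Mul(47, Mul(Mul(Rational(1, 5), -1), 4)) = Mul(47, Mul(Rational(-1, 5), 4)) = Mul(47, Rational(-4, 5)) = Rational(-188, 5)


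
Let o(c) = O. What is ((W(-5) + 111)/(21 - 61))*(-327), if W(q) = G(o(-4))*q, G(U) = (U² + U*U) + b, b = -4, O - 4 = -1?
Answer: 13407/40 ≈ 335.17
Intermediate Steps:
O = 3 (O = 4 - 1 = 3)
o(c) = 3
G(U) = -4 + 2*U² (G(U) = (U² + U*U) - 4 = (U² + U²) - 4 = 2*U² - 4 = -4 + 2*U²)
W(q) = 14*q (W(q) = (-4 + 2*3²)*q = (-4 + 2*9)*q = (-4 + 18)*q = 14*q)
((W(-5) + 111)/(21 - 61))*(-327) = ((14*(-5) + 111)/(21 - 61))*(-327) = ((-70 + 111)/(-40))*(-327) = (41*(-1/40))*(-327) = -41/40*(-327) = 13407/40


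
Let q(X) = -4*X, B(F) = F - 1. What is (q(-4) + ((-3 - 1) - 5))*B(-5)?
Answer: -42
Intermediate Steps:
B(F) = -1 + F
(q(-4) + ((-3 - 1) - 5))*B(-5) = (-4*(-4) + ((-3 - 1) - 5))*(-1 - 5) = (16 + (-4 - 5))*(-6) = (16 - 9)*(-6) = 7*(-6) = -42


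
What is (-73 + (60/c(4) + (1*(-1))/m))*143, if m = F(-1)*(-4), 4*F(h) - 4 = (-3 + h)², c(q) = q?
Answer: -165737/20 ≈ -8286.8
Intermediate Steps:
F(h) = 1 + (-3 + h)²/4
m = -20 (m = (1 + (-3 - 1)²/4)*(-4) = (1 + (¼)*(-4)²)*(-4) = (1 + (¼)*16)*(-4) = (1 + 4)*(-4) = 5*(-4) = -20)
(-73 + (60/c(4) + (1*(-1))/m))*143 = (-73 + (60/4 + (1*(-1))/(-20)))*143 = (-73 + (60*(¼) - 1*(-1/20)))*143 = (-73 + (15 + 1/20))*143 = (-73 + 301/20)*143 = -1159/20*143 = -165737/20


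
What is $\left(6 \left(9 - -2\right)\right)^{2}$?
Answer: $4356$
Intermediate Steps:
$\left(6 \left(9 - -2\right)\right)^{2} = \left(6 \left(9 + 2\right)\right)^{2} = \left(6 \cdot 11\right)^{2} = 66^{2} = 4356$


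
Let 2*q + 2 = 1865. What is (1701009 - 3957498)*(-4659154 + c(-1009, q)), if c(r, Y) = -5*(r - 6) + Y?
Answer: 20999552298255/2 ≈ 1.0500e+13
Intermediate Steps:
q = 1863/2 (q = -1 + (½)*1865 = -1 + 1865/2 = 1863/2 ≈ 931.50)
c(r, Y) = 30 + Y - 5*r (c(r, Y) = -5*(-6 + r) + Y = (30 - 5*r) + Y = 30 + Y - 5*r)
(1701009 - 3957498)*(-4659154 + c(-1009, q)) = (1701009 - 3957498)*(-4659154 + (30 + 1863/2 - 5*(-1009))) = -2256489*(-4659154 + (30 + 1863/2 + 5045)) = -2256489*(-4659154 + 12013/2) = -2256489*(-9306295/2) = 20999552298255/2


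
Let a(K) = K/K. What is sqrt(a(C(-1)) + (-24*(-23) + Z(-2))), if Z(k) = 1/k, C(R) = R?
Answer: sqrt(2210)/2 ≈ 23.505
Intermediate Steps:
a(K) = 1
sqrt(a(C(-1)) + (-24*(-23) + Z(-2))) = sqrt(1 + (-24*(-23) + 1/(-2))) = sqrt(1 + (552 - 1/2)) = sqrt(1 + 1103/2) = sqrt(1105/2) = sqrt(2210)/2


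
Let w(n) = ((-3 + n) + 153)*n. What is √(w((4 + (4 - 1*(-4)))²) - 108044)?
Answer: 2*I*√16427 ≈ 256.34*I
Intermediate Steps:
w(n) = n*(150 + n) (w(n) = (150 + n)*n = n*(150 + n))
√(w((4 + (4 - 1*(-4)))²) - 108044) = √((4 + (4 - 1*(-4)))²*(150 + (4 + (4 - 1*(-4)))²) - 108044) = √((4 + (4 + 4))²*(150 + (4 + (4 + 4))²) - 108044) = √((4 + 8)²*(150 + (4 + 8)²) - 108044) = √(12²*(150 + 12²) - 108044) = √(144*(150 + 144) - 108044) = √(144*294 - 108044) = √(42336 - 108044) = √(-65708) = 2*I*√16427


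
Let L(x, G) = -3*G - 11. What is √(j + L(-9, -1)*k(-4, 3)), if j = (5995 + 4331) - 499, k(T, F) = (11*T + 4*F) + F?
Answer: √10059 ≈ 100.29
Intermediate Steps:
k(T, F) = 5*F + 11*T (k(T, F) = (4*F + 11*T) + F = 5*F + 11*T)
L(x, G) = -11 - 3*G
j = 9827 (j = 10326 - 499 = 9827)
√(j + L(-9, -1)*k(-4, 3)) = √(9827 + (-11 - 3*(-1))*(5*3 + 11*(-4))) = √(9827 + (-11 + 3)*(15 - 44)) = √(9827 - 8*(-29)) = √(9827 + 232) = √10059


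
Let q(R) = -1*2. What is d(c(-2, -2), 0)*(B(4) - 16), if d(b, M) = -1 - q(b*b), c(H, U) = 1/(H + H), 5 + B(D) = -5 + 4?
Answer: -22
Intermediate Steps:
B(D) = -6 (B(D) = -5 + (-5 + 4) = -5 - 1 = -6)
c(H, U) = 1/(2*H)
q(R) = -2
d(b, M) = 1 (d(b, M) = -1 - 1*(-2) = -1 + 2 = 1)
d(c(-2, -2), 0)*(B(4) - 16) = 1*(-6 - 16) = 1*(-22) = -22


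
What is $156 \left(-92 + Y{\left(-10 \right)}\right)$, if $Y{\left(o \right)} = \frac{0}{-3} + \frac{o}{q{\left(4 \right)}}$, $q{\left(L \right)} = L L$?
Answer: $- \frac{28899}{2} \approx -14450.0$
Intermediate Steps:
$q{\left(L \right)} = L^{2}$
$Y{\left(o \right)} = \frac{o}{16}$ ($Y{\left(o \right)} = \frac{0}{-3} + \frac{o}{4^{2}} = 0 \left(- \frac{1}{3}\right) + \frac{o}{16} = 0 + o \frac{1}{16} = 0 + \frac{o}{16} = \frac{o}{16}$)
$156 \left(-92 + Y{\left(-10 \right)}\right) = 156 \left(-92 + \frac{1}{16} \left(-10\right)\right) = 156 \left(-92 - \frac{5}{8}\right) = 156 \left(- \frac{741}{8}\right) = - \frac{28899}{2}$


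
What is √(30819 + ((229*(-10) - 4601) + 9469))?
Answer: √33397 ≈ 182.75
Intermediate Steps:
√(30819 + ((229*(-10) - 4601) + 9469)) = √(30819 + ((-2290 - 4601) + 9469)) = √(30819 + (-6891 + 9469)) = √(30819 + 2578) = √33397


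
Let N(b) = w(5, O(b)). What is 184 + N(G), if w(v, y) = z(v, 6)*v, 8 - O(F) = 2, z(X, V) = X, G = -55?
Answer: 209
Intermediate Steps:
O(F) = 6 (O(F) = 8 - 1*2 = 8 - 2 = 6)
w(v, y) = v² (w(v, y) = v*v = v²)
N(b) = 25 (N(b) = 5² = 25)
184 + N(G) = 184 + 25 = 209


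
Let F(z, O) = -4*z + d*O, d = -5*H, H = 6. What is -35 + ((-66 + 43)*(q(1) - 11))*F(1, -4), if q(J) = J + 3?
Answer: 18641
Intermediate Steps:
d = -30 (d = -5*6 = -30)
F(z, O) = -30*O - 4*z (F(z, O) = -4*z - 30*O = -30*O - 4*z)
q(J) = 3 + J
-35 + ((-66 + 43)*(q(1) - 11))*F(1, -4) = -35 + ((-66 + 43)*((3 + 1) - 11))*(-30*(-4) - 4*1) = -35 + (-23*(4 - 11))*(120 - 4) = -35 - 23*(-7)*116 = -35 + 161*116 = -35 + 18676 = 18641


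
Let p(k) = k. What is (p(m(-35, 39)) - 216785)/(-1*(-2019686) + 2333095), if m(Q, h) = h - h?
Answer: -216785/4352781 ≈ -0.049804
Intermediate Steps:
m(Q, h) = 0
(p(m(-35, 39)) - 216785)/(-1*(-2019686) + 2333095) = (0 - 216785)/(-1*(-2019686) + 2333095) = -216785/(2019686 + 2333095) = -216785/4352781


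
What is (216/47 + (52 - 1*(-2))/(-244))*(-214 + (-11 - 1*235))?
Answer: -5769090/2867 ≈ -2012.2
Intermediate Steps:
(216/47 + (52 - 1*(-2))/(-244))*(-214 + (-11 - 1*235)) = (216*(1/47) + (52 + 2)*(-1/244))*(-214 + (-11 - 235)) = (216/47 + 54*(-1/244))*(-214 - 246) = (216/47 - 27/122)*(-460) = (25083/5734)*(-460) = -5769090/2867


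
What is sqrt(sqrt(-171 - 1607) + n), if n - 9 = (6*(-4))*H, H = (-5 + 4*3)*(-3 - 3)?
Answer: sqrt(1017 + I*sqrt(1778)) ≈ 31.897 + 0.66097*I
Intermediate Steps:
H = -42 (H = (-5 + 12)*(-6) = 7*(-6) = -42)
n = 1017 (n = 9 + (6*(-4))*(-42) = 9 - 24*(-42) = 9 + 1008 = 1017)
sqrt(sqrt(-171 - 1607) + n) = sqrt(sqrt(-171 - 1607) + 1017) = sqrt(sqrt(-1778) + 1017) = sqrt(I*sqrt(1778) + 1017) = sqrt(1017 + I*sqrt(1778))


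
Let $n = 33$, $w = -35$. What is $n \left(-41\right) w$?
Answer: $47355$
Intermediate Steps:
$n \left(-41\right) w = 33 \left(-41\right) \left(-35\right) = \left(-1353\right) \left(-35\right) = 47355$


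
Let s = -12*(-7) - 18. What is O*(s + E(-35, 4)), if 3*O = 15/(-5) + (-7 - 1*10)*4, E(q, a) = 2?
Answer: -4828/3 ≈ -1609.3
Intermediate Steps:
O = -71/3 (O = (15/(-5) + (-7 - 1*10)*4)/3 = (15*(-⅕) + (-7 - 10)*4)/3 = (-3 - 17*4)/3 = (-3 - 68)/3 = (⅓)*(-71) = -71/3 ≈ -23.667)
s = 66 (s = 84 - 18 = 66)
O*(s + E(-35, 4)) = -71*(66 + 2)/3 = -71/3*68 = -4828/3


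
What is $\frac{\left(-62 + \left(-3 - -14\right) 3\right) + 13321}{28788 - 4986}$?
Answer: $\frac{6646}{11901} \approx 0.55844$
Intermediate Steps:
$\frac{\left(-62 + \left(-3 - -14\right) 3\right) + 13321}{28788 - 4986} = \frac{\left(-62 + \left(-3 + 14\right) 3\right) + 13321}{28788 + \left(-21944 + 16958\right)} = \frac{\left(-62 + 11 \cdot 3\right) + 13321}{28788 - 4986} = \frac{\left(-62 + 33\right) + 13321}{23802} = \left(-29 + 13321\right) \frac{1}{23802} = 13292 \cdot \frac{1}{23802} = \frac{6646}{11901}$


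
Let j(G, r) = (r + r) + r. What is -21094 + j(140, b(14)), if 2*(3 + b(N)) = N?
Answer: -21082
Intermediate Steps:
b(N) = -3 + N/2
j(G, r) = 3*r (j(G, r) = 2*r + r = 3*r)
-21094 + j(140, b(14)) = -21094 + 3*(-3 + (½)*14) = -21094 + 3*(-3 + 7) = -21094 + 3*4 = -21094 + 12 = -21082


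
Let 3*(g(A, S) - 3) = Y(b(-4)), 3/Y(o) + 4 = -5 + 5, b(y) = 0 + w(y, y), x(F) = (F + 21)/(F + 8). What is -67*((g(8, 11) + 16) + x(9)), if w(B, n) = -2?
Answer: -93465/68 ≈ -1374.5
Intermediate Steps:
x(F) = (21 + F)/(8 + F)
b(y) = -2 (b(y) = 0 - 2 = -2)
Y(o) = -¾ (Y(o) = 3/(-4 + (-5 + 5)) = 3/(-4 + 0) = 3/(-4) = 3*(-¼) = -¾)
g(A, S) = 11/4 (g(A, S) = 3 + (⅓)*(-¾) = 3 - ¼ = 11/4)
-67*((g(8, 11) + 16) + x(9)) = -67*((11/4 + 16) + (21 + 9)/(8 + 9)) = -67*(75/4 + 30/17) = -67*1395/68 = -93465/68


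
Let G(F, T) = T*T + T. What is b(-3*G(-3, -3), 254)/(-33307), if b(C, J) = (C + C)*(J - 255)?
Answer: -36/33307 ≈ -0.0010809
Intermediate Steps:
G(F, T) = T + T**2 (G(F, T) = T**2 + T = T + T**2)
b(C, J) = 2*C*(-255 + J) (b(C, J) = (2*C)*(-255 + J) = 2*C*(-255 + J))
b(-3*G(-3, -3), 254)/(-33307) = (2*(-(-9)*(1 - 3))*(-255 + 254))/(-33307) = (2*(-(-9)*(-2))*(-1))*(-1/33307) = (2*(-3*6)*(-1))*(-1/33307) = (2*(-18)*(-1))*(-1/33307) = 36*(-1/33307) = -36/33307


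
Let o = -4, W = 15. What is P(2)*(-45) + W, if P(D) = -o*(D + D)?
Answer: -705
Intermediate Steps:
P(D) = 8*D (P(D) = -(-4)*(D + D) = -(-4)*2*D = -(-8)*D = 8*D)
P(2)*(-45) + W = (8*2)*(-45) + 15 = 16*(-45) + 15 = -720 + 15 = -705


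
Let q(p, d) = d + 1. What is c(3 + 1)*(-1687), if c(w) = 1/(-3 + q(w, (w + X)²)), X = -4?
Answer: 1687/2 ≈ 843.50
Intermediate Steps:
q(p, d) = 1 + d
c(w) = 1/(-2 + (-4 + w)²) (c(w) = 1/(-3 + (1 + (w - 4)²)) = 1/(-3 + (1 + (-4 + w)²)) = 1/(-2 + (-4 + w)²))
c(3 + 1)*(-1687) = -1687/(-2 + (-4 + (3 + 1))²) = -1687/(-2 + (-4 + 4)²) = -1687/(-2 + 0²) = -1687/(-2 + 0) = -1687/(-2) = -½*(-1687) = 1687/2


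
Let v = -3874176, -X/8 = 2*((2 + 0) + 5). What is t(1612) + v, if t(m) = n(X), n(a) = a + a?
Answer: -3874400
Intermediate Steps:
X = -112 (X = -16*((2 + 0) + 5) = -16*(2 + 5) = -16*7 = -8*14 = -112)
n(a) = 2*a
t(m) = -224 (t(m) = 2*(-112) = -224)
t(1612) + v = -224 - 3874176 = -3874400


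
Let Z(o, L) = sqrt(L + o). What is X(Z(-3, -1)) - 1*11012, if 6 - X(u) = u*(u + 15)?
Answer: -11002 - 30*I ≈ -11002.0 - 30.0*I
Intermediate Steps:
X(u) = 6 - u*(15 + u) (X(u) = 6 - u*(u + 15) = 6 - u*(15 + u))
X(Z(-3, -1)) - 1*11012 = (6 - (sqrt(-1 - 3))**2 - 15*sqrt(-1 - 3)) - 1*11012 = (6 - (sqrt(-4))**2 - 30*I) - 11012 = (6 - (2*I)**2 - 30*I) - 11012 = (6 - 1*(-4) - 30*I) - 11012 = (6 + 4 - 30*I) - 11012 = (10 - 30*I) - 11012 = -11002 - 30*I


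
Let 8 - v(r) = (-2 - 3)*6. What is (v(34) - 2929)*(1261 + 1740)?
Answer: -8675891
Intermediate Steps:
v(r) = 38 (v(r) = 8 - (-2 - 3)*6 = 8 - (-5)*6 = 8 - 1*(-30) = 8 + 30 = 38)
(v(34) - 2929)*(1261 + 1740) = (38 - 2929)*(1261 + 1740) = -2891*3001 = -8675891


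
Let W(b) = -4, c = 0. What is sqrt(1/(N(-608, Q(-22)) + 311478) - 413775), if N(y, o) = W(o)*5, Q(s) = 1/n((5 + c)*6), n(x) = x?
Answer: I*sqrt(40138693136687642)/311458 ≈ 643.25*I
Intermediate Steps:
Q(s) = 1/30 (Q(s) = 1/((5 + 0)*6) = 1/(5*6) = 1/30)
N(y, o) = -20 (N(y, o) = -4*5 = -20)
sqrt(1/(N(-608, Q(-22)) + 311478) - 413775) = sqrt(1/(-20 + 311478) - 413775) = sqrt(1/311458 - 413775) = sqrt(-128873533949/311458) = I*sqrt(40138693136687642)/311458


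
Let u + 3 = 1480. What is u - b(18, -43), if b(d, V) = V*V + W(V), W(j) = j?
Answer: -329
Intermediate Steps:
b(d, V) = V + V² (b(d, V) = V*V + V = V² + V = V + V²)
u = 1477 (u = -3 + 1480 = 1477)
u - b(18, -43) = 1477 - (-43)*(1 - 43) = 1477 - (-43)*(-42) = 1477 - 1*1806 = 1477 - 1806 = -329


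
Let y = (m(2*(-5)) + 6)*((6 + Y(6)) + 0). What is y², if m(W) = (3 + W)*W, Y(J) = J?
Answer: 831744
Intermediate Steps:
m(W) = W*(3 + W)
y = 912 (y = ((2*(-5))*(3 + 2*(-5)) + 6)*((6 + 6) + 0) = (-10*(3 - 10) + 6)*(12 + 0) = (-10*(-7) + 6)*12 = (70 + 6)*12 = 76*12 = 912)
y² = 912² = 831744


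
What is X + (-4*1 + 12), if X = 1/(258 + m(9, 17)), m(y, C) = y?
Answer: 2137/267 ≈ 8.0037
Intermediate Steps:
X = 1/267 (X = 1/(258 + 9) = 1/267 ≈ 0.0037453)
X + (-4*1 + 12) = 1/267 + (-4*1 + 12) = 1/267 + (-4 + 12) = 1/267 + 8 = 2137/267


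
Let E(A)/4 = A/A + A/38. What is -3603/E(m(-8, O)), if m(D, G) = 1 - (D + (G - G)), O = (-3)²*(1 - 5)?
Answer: -68457/94 ≈ -728.27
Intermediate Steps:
O = -36 (O = 9*(-4) = -36)
m(D, G) = 1 - D (m(D, G) = 1 - (D + 0) = 1 - D)
E(A) = 4 + 2*A/19 (E(A) = 4*(A/A + A/38) = 4*(1 + A*(1/38)) = 4*(1 + A/38) = 4 + 2*A/19)
-3603/E(m(-8, O)) = -3603/(4 + 2*(1 - 1*(-8))/19) = -3603/(4 + 2*(1 + 8)/19) = -3603/(4 + (2/19)*9) = -3603/(4 + 18/19) = -3603/94/19 = -3603*19/94 = -68457/94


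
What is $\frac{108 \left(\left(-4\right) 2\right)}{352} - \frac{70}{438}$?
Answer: $- \frac{6298}{2409} \approx -2.6144$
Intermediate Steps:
$\frac{108 \left(\left(-4\right) 2\right)}{352} - \frac{70}{438} = 108 \left(-8\right) \frac{1}{352} - \frac{35}{219} = \left(-864\right) \frac{1}{352} - \frac{35}{219} = - \frac{27}{11} - \frac{35}{219} = - \frac{6298}{2409}$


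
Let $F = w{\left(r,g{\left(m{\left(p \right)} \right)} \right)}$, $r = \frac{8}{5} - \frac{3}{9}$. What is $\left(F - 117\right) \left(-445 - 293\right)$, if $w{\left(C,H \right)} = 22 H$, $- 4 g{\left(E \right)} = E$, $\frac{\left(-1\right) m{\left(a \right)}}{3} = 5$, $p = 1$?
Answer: $25461$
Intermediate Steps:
$r = \frac{19}{15}$ ($r = 8 \cdot \frac{1}{5} - \frac{1}{3} = \frac{8}{5} - \frac{1}{3} = \frac{19}{15} \approx 1.2667$)
$m{\left(a \right)} = -15$ ($m{\left(a \right)} = \left(-3\right) 5 = -15$)
$g{\left(E \right)} = - \frac{E}{4}$
$F = \frac{165}{2}$ ($F = 22 \left(\left(- \frac{1}{4}\right) \left(-15\right)\right) = 22 \cdot \frac{15}{4} = \frac{165}{2} \approx 82.5$)
$\left(F - 117\right) \left(-445 - 293\right) = \left(\frac{165}{2} - 117\right) \left(-445 - 293\right) = \left(- \frac{69}{2}\right) \left(-738\right) = 25461$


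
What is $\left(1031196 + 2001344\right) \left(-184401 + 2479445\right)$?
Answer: $6959812731760$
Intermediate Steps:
$\left(1031196 + 2001344\right) \left(-184401 + 2479445\right) = 3032540 \cdot 2295044 = 6959812731760$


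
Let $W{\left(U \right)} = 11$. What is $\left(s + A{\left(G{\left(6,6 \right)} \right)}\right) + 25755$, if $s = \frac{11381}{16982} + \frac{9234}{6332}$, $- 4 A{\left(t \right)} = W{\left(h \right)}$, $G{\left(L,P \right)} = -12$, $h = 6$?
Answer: $\frac{1384684468417}{53765012} \approx 25754.0$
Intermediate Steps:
$A{\left(t \right)} = - \frac{11}{4}$ ($A{\left(t \right)} = \left(- \frac{1}{4}\right) 11 = - \frac{11}{4}$)
$s = \frac{28609535}{13441253}$ ($s = 11381 \cdot \frac{1}{16982} + 9234 \cdot \frac{1}{6332} = \frac{11381}{16982} + \frac{4617}{3166} = \frac{28609535}{13441253} \approx 2.1285$)
$\left(s + A{\left(G{\left(6,6 \right)} \right)}\right) + 25755 = \left(\frac{28609535}{13441253} - \frac{11}{4}\right) + 25755 = - \frac{33415643}{53765012} + 25755 = \frac{1384684468417}{53765012}$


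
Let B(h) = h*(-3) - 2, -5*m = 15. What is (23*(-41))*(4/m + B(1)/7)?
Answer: 40549/21 ≈ 1930.9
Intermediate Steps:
m = -3 (m = -⅕*15 = -3)
B(h) = -2 - 3*h (B(h) = -3*h - 2 = -2 - 3*h)
(23*(-41))*(4/m + B(1)/7) = (23*(-41))*(4/(-3) + (-2 - 3*1)/7) = -943*(4*(-⅓) + (-2 - 3)*(⅐)) = -943*(-4/3 - 5*⅐) = -943*(-4/3 - 5/7) = -943*(-43/21) = 40549/21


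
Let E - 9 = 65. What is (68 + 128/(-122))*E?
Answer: 302216/61 ≈ 4954.4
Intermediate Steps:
E = 74 (E = 9 + 65 = 74)
(68 + 128/(-122))*E = (68 + 128/(-122))*74 = (68 + 128*(-1/122))*74 = (68 - 64/61)*74 = (4084/61)*74 = 302216/61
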